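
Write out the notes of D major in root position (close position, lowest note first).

The chord tones are D–F#–A. With the root (D) lowest for root position: D, F#, A.

D, F#, A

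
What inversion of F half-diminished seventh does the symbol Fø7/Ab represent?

Fø7/Ab means F half-diminished seventh with Ab in the bass. Ab is the third of F half-diminished seventh (F–Ab–Cb–Eb), so this is first inversion.

first inversion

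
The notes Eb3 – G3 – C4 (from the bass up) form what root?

The distinct letter names are Eb, G, C. Arranged as a stack of thirds they read C–Eb–G, so C is the root (a C minor triad).

C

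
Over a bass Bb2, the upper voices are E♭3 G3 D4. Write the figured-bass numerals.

4/3

The notes Bb, Eb, G, D stack in thirds as Eb–G–Bb–D — an Eb major seventh chord. The bass Bb is the fifth, so this is second inversion: figured 4/3.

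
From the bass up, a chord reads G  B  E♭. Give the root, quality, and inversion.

The distinct note names are G, B, Eb. Stacked in thirds they read Eb–G–B, which is an augmented triad on Eb.
G is the third of Eb augmented; third in the bass means first inversion (figured bass 6).

Eb augmented, first inversion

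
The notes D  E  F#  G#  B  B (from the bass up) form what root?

E

Reordering D, E, F#, G#, B into stacked thirds gives E–G#–B–D–F#; the bottom of that stack, E, is the root.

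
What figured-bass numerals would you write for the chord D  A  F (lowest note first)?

The notes D, A, F stack in thirds as D–F–A — a D minor triad. The bass D is the root, so this is root position: figured 5/3.

5/3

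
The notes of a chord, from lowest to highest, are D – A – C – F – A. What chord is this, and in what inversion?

The distinct note names are D, A, C, F. Stacked in thirds they read D–F–A–C, which is a minor seventh chord on D.
The lowest note is D, the root of the chord, so this is root position (figured bass 7).

D minor seventh, root position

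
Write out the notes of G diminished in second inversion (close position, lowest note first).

Spelling G diminished: G–Bb–Db. In second inversion the fifth is bass, giving Db, G, Bb from the bottom.

Db, G, Bb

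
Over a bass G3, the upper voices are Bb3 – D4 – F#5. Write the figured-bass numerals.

The notes G, Bb, D, F# stack in thirds as G–Bb–D–F# — a G minor-major seventh chord. The bass G is the root, so this is root position: figured 7.

7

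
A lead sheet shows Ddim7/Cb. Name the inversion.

third inversion

Ddim7/Cb means D diminished seventh with Cb in the bass. Cb is the seventh of D diminished seventh (D–F–Ab–Cb), so this is third inversion.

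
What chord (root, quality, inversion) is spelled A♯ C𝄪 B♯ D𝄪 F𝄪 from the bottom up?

The pitch classes A#, C##, B#, D##, F## arrange in thirds as B#–D##–F##–A#–C##: a B# dominant ninth chord.
A# is the seventh of B# dominant ninth; seventh in the bass means third inversion.

B# dominant ninth, third inversion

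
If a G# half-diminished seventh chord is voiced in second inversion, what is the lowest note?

D

G# half-diminished seventh is G#–B–D–F#. Second inversion places the fifth in the bass: D.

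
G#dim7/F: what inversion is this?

third inversion

G#dim7/F means G# diminished seventh with F in the bass. F is the seventh of G# diminished seventh (G#–B–D–F), so this is third inversion.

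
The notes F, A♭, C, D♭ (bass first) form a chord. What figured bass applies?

6/5

The notes F, Ab, C, Db stack in thirds as Db–F–Ab–C — a Db major seventh chord. The bass F is the third, so this is first inversion: figured 6/5.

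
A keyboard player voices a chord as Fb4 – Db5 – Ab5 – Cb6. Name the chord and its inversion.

Reducing to letter names: Fb, Db, Ab, Cb. These stack in thirds as Db–Fb–Ab–Cb — a Db minor seventh chord.
The lowest note is Fb, the third of the chord, so this is first inversion (figured bass 6/5).

Db minor seventh, first inversion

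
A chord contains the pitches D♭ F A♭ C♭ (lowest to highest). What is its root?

Reordering Db, F, Ab, Cb into stacked thirds gives Db–F–Ab–Cb; the bottom of that stack, Db, is the root.

Db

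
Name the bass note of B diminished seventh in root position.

B

In root position the root is lowest. For B diminished seventh (B–D–F–Ab) that is B.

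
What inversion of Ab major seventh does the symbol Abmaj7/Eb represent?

Abmaj7/Eb means Ab major seventh with Eb in the bass. Eb is the fifth of Ab major seventh (Ab–C–Eb–G), so this is second inversion.

second inversion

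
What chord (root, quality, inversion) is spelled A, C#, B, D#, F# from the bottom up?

B dominant ninth, third inversion

The pitch classes A, C#, B, D#, F# arrange in thirds as B–D#–F#–A–C#: a B dominant ninth chord.
The lowest note is A, the seventh of the chord, so this is third inversion.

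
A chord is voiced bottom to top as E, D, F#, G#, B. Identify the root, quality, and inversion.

The distinct note names are E, D, F#, G#, B. Stacked in thirds they read E–G#–B–D–F#, which is a dominant ninth chord on E.
E is the root of E dominant ninth; root in the bass means root position.

E dominant ninth, root position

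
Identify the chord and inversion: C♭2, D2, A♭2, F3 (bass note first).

D diminished seventh, third inversion

The distinct note names are Cb, D, Ab, F. Stacked in thirds they read D–F–Ab–Cb, which is a diminished seventh chord on D.
Cb is the seventh of D diminished seventh; seventh in the bass means third inversion (figured bass 4/2).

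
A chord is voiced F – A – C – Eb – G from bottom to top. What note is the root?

F, A, C, Eb, G are the tones of an F dominant ninth chord (F–A–C–Eb–G), making F the root.

F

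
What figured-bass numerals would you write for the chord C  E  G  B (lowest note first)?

The notes C, E, G, B stack in thirds as C–E–G–B — a C major seventh chord. The bass C is the root, so this is root position: figured 7.

7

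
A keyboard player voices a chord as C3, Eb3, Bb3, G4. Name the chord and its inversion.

The pitch classes C, Eb, Bb, G arrange in thirds as C–Eb–G–Bb: a C minor seventh chord.
With the root (C) in the bass, the chord is in root position (figured bass 7).

C minor seventh, root position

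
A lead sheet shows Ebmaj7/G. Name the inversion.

Ebmaj7/G means Eb major seventh with G in the bass. G is the third of Eb major seventh (Eb–G–Bb–D), so this is first inversion.

first inversion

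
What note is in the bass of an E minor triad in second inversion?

E minor is E–G–B. Second inversion places the fifth in the bass: B.

B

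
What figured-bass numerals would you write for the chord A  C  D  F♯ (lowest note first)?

The notes A, C, D, F# stack in thirds as D–F#–A–C — a D dominant seventh chord. The bass A is the fifth, so this is second inversion: figured 4/3.

4/3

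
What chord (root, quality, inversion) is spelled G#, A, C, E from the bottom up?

The pitch classes G#, A, C, E arrange in thirds as A–C–E–G#: an A minor-major seventh chord.
The lowest note is G#, the seventh of the chord, so this is third inversion (figured bass 4/2).

A minor-major seventh, third inversion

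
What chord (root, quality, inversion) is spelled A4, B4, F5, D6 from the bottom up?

B half-diminished seventh, third inversion

Reducing to letter names: A, B, F, D. These stack in thirds as B–D–F–A — a B half-diminished seventh chord.
With the seventh (A) in the bass, the chord is in third inversion (figured bass 4/2).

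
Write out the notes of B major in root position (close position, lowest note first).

B, D#, F#

The chord tones are B–D#–F#. With the root (B) lowest for root position: B, D#, F#.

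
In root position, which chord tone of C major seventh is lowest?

In root position the root is lowest. For C major seventh (C–E–G–B) that is C.

C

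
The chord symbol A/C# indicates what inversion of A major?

first inversion

A/C# means A major with C# in the bass. C# is the third of A major (A–C#–E), so this is first inversion.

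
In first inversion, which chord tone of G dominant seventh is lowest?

In first inversion the third is lowest. For G dominant seventh (G–B–D–F) that is B.

B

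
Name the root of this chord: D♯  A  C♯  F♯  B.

B

Reordering D#, A, C#, F#, B into stacked thirds gives B–D#–F#–A–C#; the bottom of that stack, B, is the root.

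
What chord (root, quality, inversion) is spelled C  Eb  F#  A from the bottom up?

F# diminished seventh, second inversion

Reducing to letter names: C, Eb, F#, A. These stack in thirds as F#–A–C–Eb — an F# diminished seventh chord.
With the fifth (C) in the bass, the chord is in second inversion (figured bass 4/3).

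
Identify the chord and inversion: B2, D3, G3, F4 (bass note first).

The distinct note names are B, D, G, F. Stacked in thirds they read G–B–D–F, which is a dominant seventh chord on G.
The lowest note is B, the third of the chord, so this is first inversion (figured bass 6/5).

G dominant seventh, first inversion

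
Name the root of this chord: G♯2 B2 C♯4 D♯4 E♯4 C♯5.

Reordering G#, B, C#, D#, E# into stacked thirds gives C#–E#–G#–B–D#; the bottom of that stack, C#, is the root.

C#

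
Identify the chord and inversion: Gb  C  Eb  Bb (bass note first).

Reducing to letter names: Gb, C, Eb, Bb. These stack in thirds as C–Eb–Gb–Bb — a C half-diminished seventh chord.
Gb is the fifth of C half-diminished seventh; fifth in the bass means second inversion (figured bass 4/3).

C half-diminished seventh, second inversion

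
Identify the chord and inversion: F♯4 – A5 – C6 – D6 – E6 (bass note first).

Reducing to letter names: F#, A, C, D, E. These stack in thirds as D–F#–A–C–E — a D dominant ninth chord.
The lowest note is F#, the third of the chord, so this is first inversion.

D dominant ninth, first inversion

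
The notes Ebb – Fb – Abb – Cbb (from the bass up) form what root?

The distinct letter names are Ebb, Fb, Abb, Cbb. Arranged as a stack of thirds they read Fb–Abb–Cbb–Ebb, so Fb is the root (an Fb half-diminished seventh chord).

Fb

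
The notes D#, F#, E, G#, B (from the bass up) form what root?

E

D#, F#, E, G#, B are the tones of an E major ninth chord (E–G#–B–D#–F#), making E the root.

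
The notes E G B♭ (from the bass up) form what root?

E

The distinct letter names are E, G, Bb. Arranged as a stack of thirds they read E–G–Bb, so E is the root (an E diminished triad).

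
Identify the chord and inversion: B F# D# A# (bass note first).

B major seventh, root position

The distinct note names are B, F#, D#, A#. Stacked in thirds they read B–D#–F#–A#, which is a major seventh chord on B.
With the root (B) in the bass, the chord is in root position (figured bass 7).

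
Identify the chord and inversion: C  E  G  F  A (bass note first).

F major ninth, second inversion

The distinct note names are C, E, G, F, A. Stacked in thirds they read F–A–C–E–G, which is a major ninth chord on F.
With the fifth (C) in the bass, the chord is in second inversion.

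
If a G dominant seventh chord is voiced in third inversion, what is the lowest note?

G dominant seventh is G–B–D–F. Third inversion places the seventh in the bass: F.

F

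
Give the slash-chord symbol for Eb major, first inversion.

First inversion of Eb major has the third (G) in the bass. As a slash chord: EbM/G.

EbM/G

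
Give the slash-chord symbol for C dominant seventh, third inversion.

C7/Bb

Third inversion of C dominant seventh has the seventh (Bb) in the bass. As a slash chord: C7/Bb.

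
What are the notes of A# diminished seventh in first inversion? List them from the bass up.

C#, E, G, A#

A# diminished seventh is A#–C#–E–G. First inversion puts the third (C#) in the bass, with the remaining tones above: C#, E, G, A#.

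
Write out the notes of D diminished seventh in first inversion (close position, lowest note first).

The chord tones are D–F–Ab–Cb. With the third (F) lowest for first inversion: F, Ab, Cb, D.

F, Ab, Cb, D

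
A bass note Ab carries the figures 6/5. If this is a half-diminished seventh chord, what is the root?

F

The figures 6/5 mean the third of the chord is in the bass. If Ab is the third of a half-diminished seventh chord, the root is F (chord tones F–Ab–Cb–Eb).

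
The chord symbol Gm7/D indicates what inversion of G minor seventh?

Gm7/D means G minor seventh with D in the bass. D is the fifth of G minor seventh (G–Bb–D–F), so this is second inversion.

second inversion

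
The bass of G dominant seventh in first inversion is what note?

B

In first inversion the third is lowest. For G dominant seventh (G–B–D–F) that is B.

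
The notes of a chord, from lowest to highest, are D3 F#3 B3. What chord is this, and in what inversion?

The distinct note names are D, F#, B. Stacked in thirds they read B–D–F#, which is a minor triad on B.
The lowest note is D, the third of the chord, so this is first inversion (figured bass 6).

B minor, first inversion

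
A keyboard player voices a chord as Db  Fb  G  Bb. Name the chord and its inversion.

Reducing to letter names: Db, Fb, G, Bb. These stack in thirds as G–Bb–Db–Fb — a G diminished seventh chord.
Db is the fifth of G diminished seventh; fifth in the bass means second inversion (figured bass 4/3).

G diminished seventh, second inversion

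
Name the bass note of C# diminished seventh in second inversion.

G

In second inversion the fifth is lowest. For C# diminished seventh (C#–E–G–Bb) that is G.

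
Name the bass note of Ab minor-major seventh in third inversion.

G

In third inversion the seventh is lowest. For Ab minor-major seventh (Ab–Cb–Eb–G) that is G.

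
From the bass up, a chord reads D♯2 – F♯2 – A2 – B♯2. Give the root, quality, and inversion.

B# diminished seventh, first inversion

Reducing to letter names: D#, F#, A, B#. These stack in thirds as B#–D#–F#–A — a B# diminished seventh chord.
D# is the third of B# diminished seventh; third in the bass means first inversion (figured bass 6/5).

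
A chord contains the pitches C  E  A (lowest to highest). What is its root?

A

The distinct letter names are C, E, A. Arranged as a stack of thirds they read A–C–E, so A is the root (an A minor triad).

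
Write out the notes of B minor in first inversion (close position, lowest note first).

The chord tones are B–D–F#. With the third (D) lowest for first inversion: D, F#, B.

D, F#, B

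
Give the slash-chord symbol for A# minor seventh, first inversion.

First inversion of A# minor seventh has the third (C#) in the bass. As a slash chord: A#m7/C#.

A#m7/C#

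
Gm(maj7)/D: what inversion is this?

Gm(maj7)/D means G minor-major seventh with D in the bass. D is the fifth of G minor-major seventh (G–Bb–D–F#), so this is second inversion.

second inversion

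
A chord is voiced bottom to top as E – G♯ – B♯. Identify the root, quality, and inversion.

Reducing to letter names: E, G#, B#. These stack in thirds as E–G#–B# — an E augmented triad.
E is the root of E augmented; root in the bass means root position (figured bass 5/3).

E augmented, root position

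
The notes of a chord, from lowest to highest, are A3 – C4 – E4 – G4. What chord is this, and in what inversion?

A minor seventh, root position

Reducing to letter names: A, C, E, G. These stack in thirds as A–C–E–G — an A minor seventh chord.
The lowest note is A, the root of the chord, so this is root position (figured bass 7).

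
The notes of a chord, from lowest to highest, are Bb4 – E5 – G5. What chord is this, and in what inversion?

E diminished, second inversion

The distinct note names are Bb, E, G. Stacked in thirds they read E–G–Bb, which is a diminished triad on E.
With the fifth (Bb) in the bass, the chord is in second inversion (figured bass 6/4).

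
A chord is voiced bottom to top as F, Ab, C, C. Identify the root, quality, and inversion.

Reducing to letter names: F, Ab, C. These stack in thirds as F–Ab–C — an F minor triad.
With the root (F) in the bass, the chord is in root position (figured bass 5/3).

F minor, root position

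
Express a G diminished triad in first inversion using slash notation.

First inversion of G diminished has the third (Bb) in the bass. As a slash chord: Gdim/Bb.

Gdim/Bb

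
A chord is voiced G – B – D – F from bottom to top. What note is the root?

The distinct letter names are G, B, D, F. Arranged as a stack of thirds they read G–B–D–F, so G is the root (a G dominant seventh chord).

G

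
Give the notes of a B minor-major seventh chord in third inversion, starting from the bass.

Spelling B minor-major seventh: B–D–F#–A#. In third inversion the seventh is bass, giving A#, B, D, F# from the bottom.

A#, B, D, F#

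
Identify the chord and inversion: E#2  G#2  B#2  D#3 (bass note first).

E# minor seventh, root position

Reducing to letter names: E#, G#, B#, D#. These stack in thirds as E#–G#–B#–D# — an E# minor seventh chord.
E# is the root of E# minor seventh; root in the bass means root position (figured bass 7).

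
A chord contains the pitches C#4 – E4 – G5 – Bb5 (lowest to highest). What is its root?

C#

C#, E, G, Bb are the tones of a C# diminished seventh chord (C#–E–G–Bb), making C# the root.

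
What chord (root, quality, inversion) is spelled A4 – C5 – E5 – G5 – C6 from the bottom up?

A minor seventh, root position

The pitch classes A, C, E, G arrange in thirds as A–C–E–G: an A minor seventh chord.
With the root (A) in the bass, the chord is in root position (figured bass 7).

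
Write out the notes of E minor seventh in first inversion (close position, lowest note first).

Spelling E minor seventh: E–G–B–D. In first inversion the third is bass, giving G, B, D, E from the bottom.

G, B, D, E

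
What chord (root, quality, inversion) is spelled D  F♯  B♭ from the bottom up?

The distinct note names are D, F#, Bb. Stacked in thirds they read Bb–D–F#, which is an augmented triad on Bb.
The lowest note is D, the third of the chord, so this is first inversion (figured bass 6).

Bb augmented, first inversion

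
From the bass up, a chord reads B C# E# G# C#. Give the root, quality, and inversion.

Reducing to letter names: B, C#, E#, G#. These stack in thirds as C#–E#–G#–B — a C# dominant seventh chord.
The lowest note is B, the seventh of the chord, so this is third inversion (figured bass 4/2).

C# dominant seventh, third inversion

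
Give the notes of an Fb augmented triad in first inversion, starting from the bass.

The chord tones are Fb–Ab–C. With the third (Ab) lowest for first inversion: Ab, C, Fb.

Ab, C, Fb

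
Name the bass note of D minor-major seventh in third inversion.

D minor-major seventh is D–F–A–C#. Third inversion places the seventh in the bass: C#.

C#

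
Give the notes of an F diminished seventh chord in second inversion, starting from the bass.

Spelling F diminished seventh: F–Ab–Cb–Ebb. In second inversion the fifth is bass, giving Cb, Ebb, F, Ab from the bottom.

Cb, Ebb, F, Ab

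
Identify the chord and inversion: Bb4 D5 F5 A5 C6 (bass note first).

Bb major ninth, root position

The pitch classes Bb, D, F, A, C arrange in thirds as Bb–D–F–A–C: a Bb major ninth chord.
With the root (Bb) in the bass, the chord is in root position.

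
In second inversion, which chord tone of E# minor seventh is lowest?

In second inversion the fifth is lowest. For E# minor seventh (E#–G#–B#–D#) that is B#.

B#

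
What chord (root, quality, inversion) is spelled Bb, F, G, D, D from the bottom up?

The pitch classes Bb, F, G, D arrange in thirds as G–Bb–D–F: a G minor seventh chord.
The lowest note is Bb, the third of the chord, so this is first inversion (figured bass 6/5).

G minor seventh, first inversion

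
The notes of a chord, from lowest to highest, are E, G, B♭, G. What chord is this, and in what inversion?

The distinct note names are E, G, Bb. Stacked in thirds they read E–G–Bb, which is a diminished triad on E.
E is the root of E diminished; root in the bass means root position (figured bass 5/3).

E diminished, root position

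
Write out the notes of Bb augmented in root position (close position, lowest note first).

Bb, D, F#

Bb augmented is Bb–D–F#. Root position puts the root (Bb) in the bass, with the remaining tones above: Bb, D, F#.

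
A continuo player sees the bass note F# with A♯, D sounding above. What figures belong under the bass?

6

The notes F#, A#, D stack in thirds as D–F#–A# — a D augmented triad. The bass F# is the third, so this is first inversion: figured 6.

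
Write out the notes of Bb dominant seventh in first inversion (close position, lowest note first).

D, F, Ab, Bb

Bb dominant seventh is Bb–D–F–Ab. First inversion puts the third (D) in the bass, with the remaining tones above: D, F, Ab, Bb.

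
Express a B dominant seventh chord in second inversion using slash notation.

B7/F#

Second inversion of B dominant seventh has the fifth (F#) in the bass. As a slash chord: B7/F#.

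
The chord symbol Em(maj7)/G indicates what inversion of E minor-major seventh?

first inversion

Em(maj7)/G means E minor-major seventh with G in the bass. G is the third of E minor-major seventh (E–G–B–D#), so this is first inversion.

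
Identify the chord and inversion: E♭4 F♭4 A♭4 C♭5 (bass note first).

Fb major seventh, third inversion

The distinct note names are Eb, Fb, Ab, Cb. Stacked in thirds they read Fb–Ab–Cb–Eb, which is a major seventh chord on Fb.
The lowest note is Eb, the seventh of the chord, so this is third inversion (figured bass 4/2).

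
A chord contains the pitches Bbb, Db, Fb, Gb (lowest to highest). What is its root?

Gb

Bbb, Db, Fb, Gb are the tones of a Gb minor seventh chord (Gb–Bbb–Db–Fb), making Gb the root.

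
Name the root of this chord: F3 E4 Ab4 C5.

F

Reordering F, E, Ab, C into stacked thirds gives F–Ab–C–E; the bottom of that stack, F, is the root.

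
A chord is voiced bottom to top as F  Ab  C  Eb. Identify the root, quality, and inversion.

F minor seventh, root position

The distinct note names are F, Ab, C, Eb. Stacked in thirds they read F–Ab–C–Eb, which is a minor seventh chord on F.
The lowest note is F, the root of the chord, so this is root position (figured bass 7).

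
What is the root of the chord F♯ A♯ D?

D

The distinct letter names are F#, A#, D. Arranged as a stack of thirds they read D–F#–A#, so D is the root (a D augmented triad).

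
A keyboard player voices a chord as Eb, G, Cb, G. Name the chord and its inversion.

Cb augmented, first inversion

The pitch classes Eb, G, Cb arrange in thirds as Cb–Eb–G: a Cb augmented triad.
With the third (Eb) in the bass, the chord is in first inversion (figured bass 6).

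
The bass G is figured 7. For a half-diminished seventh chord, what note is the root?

G

The figures 7 mean the root of the chord is in the bass. If G is the root of a half-diminished seventh chord, the root is G (chord tones G–Bb–Db–F).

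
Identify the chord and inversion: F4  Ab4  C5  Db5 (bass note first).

The distinct note names are F, Ab, C, Db. Stacked in thirds they read Db–F–Ab–C, which is a major seventh chord on Db.
The lowest note is F, the third of the chord, so this is first inversion (figured bass 6/5).

Db major seventh, first inversion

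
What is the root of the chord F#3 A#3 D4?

D

The distinct letter names are F#, A#, D. Arranged as a stack of thirds they read D–F#–A#, so D is the root (a D augmented triad).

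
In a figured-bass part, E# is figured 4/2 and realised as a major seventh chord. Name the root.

The figures 4/2 mean the seventh of the chord is in the bass. If E# is the seventh of a major seventh chord, the root is F# (chord tones F#–A#–C#–E#).

F#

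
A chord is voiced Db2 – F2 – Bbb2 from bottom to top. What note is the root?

Db, F, Bbb are the tones of a Bbb augmented triad (Bbb–Db–F), making Bbb the root.

Bbb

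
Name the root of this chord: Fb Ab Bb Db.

Reordering Fb, Ab, Bb, Db into stacked thirds gives Bb–Db–Fb–Ab; the bottom of that stack, Bb, is the root.

Bb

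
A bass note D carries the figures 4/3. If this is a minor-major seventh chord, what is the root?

The figures 4/3 mean the fifth of the chord is in the bass. If D is the fifth of a minor-major seventh chord, the root is G (chord tones G–Bb–D–F#).

G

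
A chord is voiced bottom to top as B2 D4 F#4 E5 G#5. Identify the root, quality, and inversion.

E dominant ninth, second inversion

The distinct note names are B, D, F#, E, G#. Stacked in thirds they read E–G#–B–D–F#, which is a dominant ninth chord on E.
With the fifth (B) in the bass, the chord is in second inversion.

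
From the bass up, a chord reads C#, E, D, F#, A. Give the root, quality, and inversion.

D major ninth, third inversion

The pitch classes C#, E, D, F#, A arrange in thirds as D–F#–A–C#–E: a D major ninth chord.
The lowest note is C#, the seventh of the chord, so this is third inversion.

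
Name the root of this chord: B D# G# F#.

G#

Reordering B, D#, G#, F# into stacked thirds gives G#–B–D#–F#; the bottom of that stack, G#, is the root.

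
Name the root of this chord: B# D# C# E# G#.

C#

The distinct letter names are B#, D#, C#, E#, G#. Arranged as a stack of thirds they read C#–E#–G#–B#–D#, so C# is the root (a C# major ninth chord).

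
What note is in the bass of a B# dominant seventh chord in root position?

B# dominant seventh is B#–D##–F##–A#. Root position places the root in the bass: B#.

B#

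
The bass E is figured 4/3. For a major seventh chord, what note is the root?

A

The figures 4/3 mean the fifth of the chord is in the bass. If E is the fifth of a major seventh chord, the root is A (chord tones A–C#–E–G#).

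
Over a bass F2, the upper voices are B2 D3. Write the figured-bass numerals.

6/4

The notes F, B, D stack in thirds as B–D–F — a B diminished triad. The bass F is the fifth, so this is second inversion: figured 6/4.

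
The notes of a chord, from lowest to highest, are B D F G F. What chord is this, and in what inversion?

G dominant seventh, first inversion

The pitch classes B, D, F, G arrange in thirds as G–B–D–F: a G dominant seventh chord.
The lowest note is B, the third of the chord, so this is first inversion (figured bass 6/5).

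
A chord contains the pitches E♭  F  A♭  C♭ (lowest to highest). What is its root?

F

Reordering Eb, F, Ab, Cb into stacked thirds gives F–Ab–Cb–Eb; the bottom of that stack, F, is the root.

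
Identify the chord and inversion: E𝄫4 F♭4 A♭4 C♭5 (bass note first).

Fb dominant seventh, third inversion

The distinct note names are Ebb, Fb, Ab, Cb. Stacked in thirds they read Fb–Ab–Cb–Ebb, which is a dominant seventh chord on Fb.
The lowest note is Ebb, the seventh of the chord, so this is third inversion (figured bass 4/2).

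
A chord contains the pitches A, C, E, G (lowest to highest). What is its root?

Reordering A, C, E, G into stacked thirds gives A–C–E–G; the bottom of that stack, A, is the root.

A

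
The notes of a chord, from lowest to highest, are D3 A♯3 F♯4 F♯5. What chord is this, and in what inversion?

D augmented, root position

The pitch classes D, A#, F# arrange in thirds as D–F#–A#: a D augmented triad.
D is the root of D augmented; root in the bass means root position (figured bass 5/3).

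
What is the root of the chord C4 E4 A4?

C, E, A are the tones of an A minor triad (A–C–E), making A the root.

A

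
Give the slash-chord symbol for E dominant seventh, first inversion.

E7/G#

First inversion of E dominant seventh has the third (G#) in the bass. As a slash chord: E7/G#.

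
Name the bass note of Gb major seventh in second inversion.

The fifth of Gb major seventh (Gb–Bb–Db–F) is Db; that is the bass in second inversion.

Db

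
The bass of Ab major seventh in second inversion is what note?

In second inversion the fifth is lowest. For Ab major seventh (Ab–C–Eb–G) that is Eb.

Eb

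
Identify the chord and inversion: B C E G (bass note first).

C major seventh, third inversion

The distinct note names are B, C, E, G. Stacked in thirds they read C–E–G–B, which is a major seventh chord on C.
The lowest note is B, the seventh of the chord, so this is third inversion (figured bass 4/2).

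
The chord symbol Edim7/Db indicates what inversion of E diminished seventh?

Edim7/Db means E diminished seventh with Db in the bass. Db is the seventh of E diminished seventh (E–G–Bb–Db), so this is third inversion.

third inversion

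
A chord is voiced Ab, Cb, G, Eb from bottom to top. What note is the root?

Ab

Reordering Ab, Cb, G, Eb into stacked thirds gives Ab–Cb–Eb–G; the bottom of that stack, Ab, is the root.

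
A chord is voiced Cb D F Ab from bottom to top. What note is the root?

D

The distinct letter names are Cb, D, F, Ab. Arranged as a stack of thirds they read D–F–Ab–Cb, so D is the root (a D diminished seventh chord).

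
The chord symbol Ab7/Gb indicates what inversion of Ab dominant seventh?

Ab7/Gb means Ab dominant seventh with Gb in the bass. Gb is the seventh of Ab dominant seventh (Ab–C–Eb–Gb), so this is third inversion.

third inversion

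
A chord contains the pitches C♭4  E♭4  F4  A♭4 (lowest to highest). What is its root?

F

Reordering Cb, Eb, F, Ab into stacked thirds gives F–Ab–Cb–Eb; the bottom of that stack, F, is the root.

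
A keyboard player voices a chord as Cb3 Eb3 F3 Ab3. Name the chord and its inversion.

F half-diminished seventh, second inversion

The pitch classes Cb, Eb, F, Ab arrange in thirds as F–Ab–Cb–Eb: an F half-diminished seventh chord.
With the fifth (Cb) in the bass, the chord is in second inversion (figured bass 4/3).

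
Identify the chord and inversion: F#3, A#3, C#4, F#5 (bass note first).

Reducing to letter names: F#, A#, C#. These stack in thirds as F#–A#–C# — an F# major triad.
With the root (F#) in the bass, the chord is in root position (figured bass 5/3).

F# major, root position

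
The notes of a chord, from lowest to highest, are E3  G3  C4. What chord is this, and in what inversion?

C major, first inversion

Reducing to letter names: E, G, C. These stack in thirds as C–E–G — a C major triad.
With the third (E) in the bass, the chord is in first inversion (figured bass 6).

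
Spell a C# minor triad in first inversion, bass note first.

C# minor is C#–E–G#. First inversion puts the third (E) in the bass, with the remaining tones above: E, G#, C#.

E, G#, C#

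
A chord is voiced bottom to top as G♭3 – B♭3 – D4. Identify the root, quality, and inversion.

Reducing to letter names: Gb, Bb, D. These stack in thirds as Gb–Bb–D — a Gb augmented triad.
Gb is the root of Gb augmented; root in the bass means root position (figured bass 5/3).

Gb augmented, root position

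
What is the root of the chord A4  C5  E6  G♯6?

The distinct letter names are A, C, E, G#. Arranged as a stack of thirds they read A–C–E–G#, so A is the root (an A minor-major seventh chord).

A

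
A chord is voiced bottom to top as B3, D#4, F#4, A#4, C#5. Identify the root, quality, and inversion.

Reducing to letter names: B, D#, F#, A#, C#. These stack in thirds as B–D#–F#–A#–C# — a B major ninth chord.
The lowest note is B, the root of the chord, so this is root position.

B major ninth, root position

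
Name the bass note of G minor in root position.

G

In root position the root is lowest. For G minor (G–Bb–D) that is G.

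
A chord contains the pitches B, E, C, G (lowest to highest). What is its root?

C

The distinct letter names are B, E, C, G. Arranged as a stack of thirds they read C–E–G–B, so C is the root (a C major seventh chord).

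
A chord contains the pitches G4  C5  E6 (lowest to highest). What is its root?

G, C, E are the tones of a C major triad (C–E–G), making C the root.

C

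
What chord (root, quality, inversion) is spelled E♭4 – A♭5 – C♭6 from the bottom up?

The distinct note names are Eb, Ab, Cb. Stacked in thirds they read Ab–Cb–Eb, which is a minor triad on Ab.
With the fifth (Eb) in the bass, the chord is in second inversion (figured bass 6/4).

Ab minor, second inversion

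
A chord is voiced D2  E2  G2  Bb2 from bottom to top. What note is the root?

D, E, G, Bb are the tones of an E half-diminished seventh chord (E–G–Bb–D), making E the root.

E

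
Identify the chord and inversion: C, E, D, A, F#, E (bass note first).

The distinct note names are C, E, D, A, F#. Stacked in thirds they read D–F#–A–C–E, which is a dominant ninth chord on D.
C is the seventh of D dominant ninth; seventh in the bass means third inversion.

D dominant ninth, third inversion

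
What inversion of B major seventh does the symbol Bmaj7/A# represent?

third inversion

Bmaj7/A# means B major seventh with A# in the bass. A# is the seventh of B major seventh (B–D#–F#–A#), so this is third inversion.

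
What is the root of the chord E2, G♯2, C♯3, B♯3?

C#

E, G#, C#, B# are the tones of a C# minor-major seventh chord (C#–E–G#–B#), making C# the root.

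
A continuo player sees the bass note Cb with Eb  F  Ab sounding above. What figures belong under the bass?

The notes Cb, Eb, F, Ab stack in thirds as F–Ab–Cb–Eb — an F half-diminished seventh chord. The bass Cb is the fifth, so this is second inversion: figured 4/3.

4/3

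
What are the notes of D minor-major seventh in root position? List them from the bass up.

D minor-major seventh is D–F–A–C#. Root position puts the root (D) in the bass, with the remaining tones above: D, F, A, C#.

D, F, A, C#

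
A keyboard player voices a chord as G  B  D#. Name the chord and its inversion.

Reducing to letter names: G, B, D#. These stack in thirds as G–B–D# — a G augmented triad.
G is the root of G augmented; root in the bass means root position (figured bass 5/3).

G augmented, root position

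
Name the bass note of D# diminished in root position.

D#

The root of D# diminished (D#–F#–A) is D#; that is the bass in root position.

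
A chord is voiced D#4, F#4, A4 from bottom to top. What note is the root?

D#

The distinct letter names are D#, F#, A. Arranged as a stack of thirds they read D#–F#–A, so D# is the root (a D# diminished triad).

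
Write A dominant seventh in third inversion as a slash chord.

A7/G

Third inversion of A dominant seventh has the seventh (G) in the bass. As a slash chord: A7/G.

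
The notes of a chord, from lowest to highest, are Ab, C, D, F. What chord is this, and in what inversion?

D half-diminished seventh, second inversion

The distinct note names are Ab, C, D, F. Stacked in thirds they read D–F–Ab–C, which is a half-diminished seventh chord on D.
With the fifth (Ab) in the bass, the chord is in second inversion (figured bass 4/3).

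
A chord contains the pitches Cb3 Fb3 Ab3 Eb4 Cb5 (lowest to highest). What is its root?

Fb

Reordering Cb, Fb, Ab, Eb into stacked thirds gives Fb–Ab–Cb–Eb; the bottom of that stack, Fb, is the root.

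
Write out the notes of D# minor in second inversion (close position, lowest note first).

A#, D#, F#

The chord tones are D#–F#–A#. With the fifth (A#) lowest for second inversion: A#, D#, F#.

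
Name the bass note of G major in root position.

G

The root of G major (G–B–D) is G; that is the bass in root position.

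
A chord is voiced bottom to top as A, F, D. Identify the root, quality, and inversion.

D minor, second inversion

The pitch classes A, F, D arrange in thirds as D–F–A: a D minor triad.
With the fifth (A) in the bass, the chord is in second inversion (figured bass 6/4).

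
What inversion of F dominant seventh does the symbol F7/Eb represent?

third inversion

F7/Eb means F dominant seventh with Eb in the bass. Eb is the seventh of F dominant seventh (F–A–C–Eb), so this is third inversion.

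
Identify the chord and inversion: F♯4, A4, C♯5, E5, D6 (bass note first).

The distinct note names are F#, A, C#, E, D. Stacked in thirds they read D–F#–A–C#–E, which is a major ninth chord on D.
F# is the third of D major ninth; third in the bass means first inversion.

D major ninth, first inversion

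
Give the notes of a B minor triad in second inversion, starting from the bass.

The chord tones are B–D–F#. With the fifth (F#) lowest for second inversion: F#, B, D.

F#, B, D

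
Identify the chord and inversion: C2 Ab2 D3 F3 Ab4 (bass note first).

The distinct note names are C, Ab, D, F. Stacked in thirds they read D–F–Ab–C, which is a half-diminished seventh chord on D.
The lowest note is C, the seventh of the chord, so this is third inversion (figured bass 4/2).

D half-diminished seventh, third inversion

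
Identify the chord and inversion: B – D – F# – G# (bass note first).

The distinct note names are B, D, F#, G#. Stacked in thirds they read G#–B–D–F#, which is a half-diminished seventh chord on G#.
The lowest note is B, the third of the chord, so this is first inversion (figured bass 6/5).

G# half-diminished seventh, first inversion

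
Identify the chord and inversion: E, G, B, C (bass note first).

The distinct note names are E, G, B, C. Stacked in thirds they read C–E–G–B, which is a major seventh chord on C.
E is the third of C major seventh; third in the bass means first inversion (figured bass 6/5).

C major seventh, first inversion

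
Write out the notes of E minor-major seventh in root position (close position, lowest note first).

E, G, B, D#

Spelling E minor-major seventh: E–G–B–D#. In root position the root is bass, giving E, G, B, D# from the bottom.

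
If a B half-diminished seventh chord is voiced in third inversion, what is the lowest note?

A

In third inversion the seventh is lowest. For B half-diminished seventh (B–D–F–A) that is A.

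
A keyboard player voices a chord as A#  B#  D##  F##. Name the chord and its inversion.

Reducing to letter names: A#, B#, D##, F##. These stack in thirds as B#–D##–F##–A# — a B# dominant seventh chord.
A# is the seventh of B# dominant seventh; seventh in the bass means third inversion (figured bass 4/2).

B# dominant seventh, third inversion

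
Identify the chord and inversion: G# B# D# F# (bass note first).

Reducing to letter names: G#, B#, D#, F#. These stack in thirds as G#–B#–D#–F# — a G# dominant seventh chord.
The lowest note is G#, the root of the chord, so this is root position (figured bass 7).

G# dominant seventh, root position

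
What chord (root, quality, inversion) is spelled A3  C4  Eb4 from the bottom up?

The distinct note names are A, C, Eb. Stacked in thirds they read A–C–Eb, which is a diminished triad on A.
A is the root of A diminished; root in the bass means root position (figured bass 5/3).

A diminished, root position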